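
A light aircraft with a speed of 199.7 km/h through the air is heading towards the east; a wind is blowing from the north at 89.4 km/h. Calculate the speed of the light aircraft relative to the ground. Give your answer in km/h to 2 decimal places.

218.80 km/h

Taking east as x and north as y: velocity relative to the air = (199.700, 0.000) km/h; the air relative to ground = (0.000, -89.400) km/h.
Velocity relative to ground = (199.700, 0.000) + (0.000, -89.400) = (199.700, -89.400) km/h.
Speed = |(199.700, -89.400)| = 218.798 km/h.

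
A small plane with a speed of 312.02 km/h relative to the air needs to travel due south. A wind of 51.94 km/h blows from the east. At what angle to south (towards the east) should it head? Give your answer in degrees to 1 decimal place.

9.6°

The wind pushes perpendicular to the desired track; the heading must have a component into the wind equal to 51.94 km/h: 312.02 sin θ = 51.94.
sin θ = 0.1665, so θ = 9.582°.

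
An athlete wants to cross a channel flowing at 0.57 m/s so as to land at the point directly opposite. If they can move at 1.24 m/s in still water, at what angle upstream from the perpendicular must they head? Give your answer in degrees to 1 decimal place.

To cancel the current, the upstream component of the athlete's velocity must equal the flow: 1.24 sin θ = 0.57.
sin θ = 0.57 / 1.24 = 0.4597.
θ = arcsin(0.4597) = 27.366°.

27.4°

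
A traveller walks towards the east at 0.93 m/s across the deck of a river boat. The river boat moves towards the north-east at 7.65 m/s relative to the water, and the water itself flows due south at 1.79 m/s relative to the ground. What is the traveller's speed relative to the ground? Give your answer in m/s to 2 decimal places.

7.30 m/s

In east/north components (m/s): traveller relative to river boat = (0.930, 0.000); river boat relative to water = (5.409, 5.409); water relative to ground = (0.000, -1.790).
Sum = (6.339, 3.619) m/s.
Speed = |(6.339, 3.619)| = 7.300 m/s.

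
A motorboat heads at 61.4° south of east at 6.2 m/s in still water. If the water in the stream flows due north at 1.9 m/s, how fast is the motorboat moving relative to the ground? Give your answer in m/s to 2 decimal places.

4.62 m/s

Taking east as x and north as y: velocity relative to the water = (2.968, -5.443) m/s; the water relative to ground = (0.000, 1.900) m/s.
Velocity relative to ground = (2.968, -5.443) + (0.000, 1.900) = (2.968, -3.543) m/s.
Speed = |(2.968, -3.543)| = 4.622 m/s.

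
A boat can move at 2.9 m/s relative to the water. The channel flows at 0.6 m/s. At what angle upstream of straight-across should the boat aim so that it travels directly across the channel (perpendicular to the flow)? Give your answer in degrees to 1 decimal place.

To cancel the current, the upstream component of the boat's velocity must equal the flow: 2.9 sin θ = 0.6.
sin θ = 0.6 / 2.9 = 0.2069.
θ = arcsin(0.2069) = 11.941°.

11.9°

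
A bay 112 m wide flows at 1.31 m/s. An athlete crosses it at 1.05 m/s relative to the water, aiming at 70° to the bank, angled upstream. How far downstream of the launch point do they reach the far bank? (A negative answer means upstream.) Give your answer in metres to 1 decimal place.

Perpendicular speed = 0.987 m/s; crossing time = 112 / 0.987 = 113.512 s.
Net downstream speed = 0.951 m/s.
Drift = 0.951 × 113.512 = 107.936 m (downstream).

107.9 m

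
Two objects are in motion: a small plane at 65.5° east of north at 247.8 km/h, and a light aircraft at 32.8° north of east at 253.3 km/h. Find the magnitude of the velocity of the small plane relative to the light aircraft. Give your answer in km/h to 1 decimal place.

36.7 km/h

Taking east as x and north as y: small plane velocity = (225.488, 102.761) km/h; light aircraft velocity = (212.916, 137.215) km/h.
Velocity of small plane relative to light aircraft = (225.488, 102.761) − (212.916, 137.215) = (12.573, -34.454) km/h.
Magnitude = |(12.573, -34.454)| = 36.676 km/h.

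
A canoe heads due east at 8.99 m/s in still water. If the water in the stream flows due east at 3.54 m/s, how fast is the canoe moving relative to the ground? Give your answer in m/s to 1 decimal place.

Taking east as x and north as y: velocity relative to the water = (8.990, 0.000) m/s; the water relative to ground = (3.540, 0.000) m/s.
Velocity relative to ground = (8.990, 0.000) + (3.540, 0.000) = (12.530, 0.000) m/s.
Speed = |(12.530, 0.000)| = 12.530 m/s.

12.5 m/s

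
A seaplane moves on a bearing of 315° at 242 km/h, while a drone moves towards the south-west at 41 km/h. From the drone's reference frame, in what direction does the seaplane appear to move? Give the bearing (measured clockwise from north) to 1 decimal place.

324.6°

Taking east as x and north as y: seaplane velocity = (-171.120, 171.120) km/h; drone velocity = (-28.991, -28.991) km/h.
Velocity of seaplane relative to drone = (-171.120, 171.120) − (-28.991, -28.991) = (-142.128, 200.111) km/h.
Bearing = atan2(-142.13, 200.11) = 324.62° clockwise from north.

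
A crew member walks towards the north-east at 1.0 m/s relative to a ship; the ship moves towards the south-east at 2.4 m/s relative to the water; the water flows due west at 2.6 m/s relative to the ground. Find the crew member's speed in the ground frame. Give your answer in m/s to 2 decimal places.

1.01 m/s

In east/north components (m/s): crew member relative to ship = (0.707, 0.707); ship relative to water = (1.697, -1.697); water relative to ground = (-2.600, 0.000).
Sum = (-0.196, -0.990) m/s.
Speed = |(-0.196, -0.990)| = 1.009 m/s.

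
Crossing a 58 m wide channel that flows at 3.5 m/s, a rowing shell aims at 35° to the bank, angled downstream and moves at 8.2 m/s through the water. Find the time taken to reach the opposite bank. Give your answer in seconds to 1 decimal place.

The component of the rowing shell's velocity perpendicular to the bank is 8.2 × sin 35° = 4.703 m/s.
Only the cross-stream component determines the crossing time; the current contributes nothing perpendicular to the bank.
Time = 58 / 4.703 = 12.332 s.

12.3 s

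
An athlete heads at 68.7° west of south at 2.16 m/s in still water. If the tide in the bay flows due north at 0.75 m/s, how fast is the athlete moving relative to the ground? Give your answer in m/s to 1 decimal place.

2.0 m/s

Taking east as x and north as y: velocity relative to the water = (-2.012, -0.785) m/s; the water relative to ground = (0.000, 0.750) m/s.
Velocity relative to ground = (-2.012, -0.785) + (0.000, 0.750) = (-2.012, -0.035) m/s.
Speed = |(-2.012, -0.035)| = 2.013 m/s.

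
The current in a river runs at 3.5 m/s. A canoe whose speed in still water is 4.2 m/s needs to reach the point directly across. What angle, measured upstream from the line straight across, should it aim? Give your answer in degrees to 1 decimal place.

56.4°

To cancel the current, the upstream component of the canoe's velocity must equal the flow: 4.2 sin θ = 3.5.
sin θ = 3.5 / 4.2 = 0.8333.
θ = arcsin(0.8333) = 56.443°.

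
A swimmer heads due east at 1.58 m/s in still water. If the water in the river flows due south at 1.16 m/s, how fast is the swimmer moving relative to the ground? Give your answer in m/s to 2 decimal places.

Taking east as x and north as y: velocity relative to the water = (1.580, 0.000) m/s; the water relative to ground = (0.000, -1.160) m/s.
Velocity relative to ground = (1.580, 0.000) + (0.000, -1.160) = (1.580, -1.160) m/s.
Speed = |(1.580, -1.160)| = 1.960 m/s.

1.96 m/s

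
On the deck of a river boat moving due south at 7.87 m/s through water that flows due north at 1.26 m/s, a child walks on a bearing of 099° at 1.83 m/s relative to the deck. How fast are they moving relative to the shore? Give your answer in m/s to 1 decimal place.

7.1 m/s

In east/north components (m/s): child relative to river boat = (1.807, -0.286); river boat relative to water = (0.000, -7.870); water relative to ground = (0.000, 1.260).
Sum = (1.807, -6.896) m/s.
Speed = |(1.807, -6.896)| = 7.129 m/s.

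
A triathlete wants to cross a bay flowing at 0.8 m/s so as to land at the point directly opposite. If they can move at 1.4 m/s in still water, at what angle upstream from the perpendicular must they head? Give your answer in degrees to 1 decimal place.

34.8°

To cancel the current, the upstream component of the triathlete's velocity must equal the flow: 1.4 sin θ = 0.8.
sin θ = 0.8 / 1.4 = 0.5714.
θ = arcsin(0.5714) = 34.850°.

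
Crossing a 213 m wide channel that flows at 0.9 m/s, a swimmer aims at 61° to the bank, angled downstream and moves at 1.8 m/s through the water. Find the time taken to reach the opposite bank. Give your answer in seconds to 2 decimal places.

The component of the swimmer's velocity perpendicular to the bank is 1.8 × sin 61° = 1.574 m/s.
The flow acts along the bank and has no component across it.
Time = 213 / 1.574 = 135.297 s.

135.30 s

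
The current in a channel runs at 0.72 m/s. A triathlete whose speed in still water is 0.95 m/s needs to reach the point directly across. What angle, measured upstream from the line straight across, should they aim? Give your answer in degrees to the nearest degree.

To cancel the current, the upstream component of the triathlete's velocity must equal the flow: 0.95 sin θ = 0.72.
sin θ = 0.72 / 0.95 = 0.7579.
θ = arcsin(0.7579) = 49.279°.

49°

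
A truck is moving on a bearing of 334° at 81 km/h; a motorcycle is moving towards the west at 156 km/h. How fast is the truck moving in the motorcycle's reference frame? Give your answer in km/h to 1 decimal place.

Taking east as x and north as y: truck velocity = (-35.508, 72.802) km/h; motorcycle velocity = (-156.000, 0.000) km/h.
Velocity of truck relative to motorcycle = (-35.508, 72.802) − (-156.000, 0.000) = (120.492, 72.802) km/h.
Magnitude = |(120.492, 72.802)| = 140.778 km/h.

140.8 km/h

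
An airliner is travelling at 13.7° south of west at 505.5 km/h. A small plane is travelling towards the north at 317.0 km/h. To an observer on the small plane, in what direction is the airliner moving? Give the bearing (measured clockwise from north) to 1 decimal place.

Taking east as x and north as y: airliner velocity = (-491.118, -119.722) km/h; small plane velocity = (0.000, 317.000) km/h.
Velocity of airliner relative to small plane = (-491.118, -119.722) − (0.000, 317.000) = (-491.118, -436.722) km/h.
Bearing = atan2(-491.12, -436.72) = 228.36° clockwise from north.

228.4°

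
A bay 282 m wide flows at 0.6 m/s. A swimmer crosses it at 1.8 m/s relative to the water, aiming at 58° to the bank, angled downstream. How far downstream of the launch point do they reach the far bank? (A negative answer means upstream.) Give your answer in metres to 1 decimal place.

Perpendicular speed = 1.526 m/s; crossing time = 282 / 1.526 = 184.738 s.
Net downstream speed = 1.554 m/s.
Drift = 1.554 × 184.738 = 287.056 m (downstream).

287.1 m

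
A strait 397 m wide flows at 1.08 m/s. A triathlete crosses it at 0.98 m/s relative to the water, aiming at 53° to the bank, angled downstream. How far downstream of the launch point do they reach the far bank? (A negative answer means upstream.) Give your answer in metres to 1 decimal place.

Perpendicular speed = 0.783 m/s; crossing time = 397 / 0.783 = 507.243 s.
Net downstream speed = 1.670 m/s.
Drift = 1.670 × 507.243 = 846.983 m (downstream).

847.0 m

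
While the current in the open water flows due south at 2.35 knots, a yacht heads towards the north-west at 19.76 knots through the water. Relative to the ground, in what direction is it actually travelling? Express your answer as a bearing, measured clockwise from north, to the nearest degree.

Taking east as x and north as y: velocity relative to the water = (-13.972, 13.972) knots; the water relative to ground = (0.000, -2.350) knots.
Velocity relative to ground = (-13.972, 13.972) + (0.000, -2.350) = (-13.972, 11.622) knots.
Bearing = atan2(-13.97, 11.62) = 309.75° clockwise from north.

310°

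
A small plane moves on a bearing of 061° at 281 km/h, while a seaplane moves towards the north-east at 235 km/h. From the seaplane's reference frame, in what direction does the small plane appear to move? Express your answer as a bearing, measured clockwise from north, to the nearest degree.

111°

Taking east as x and north as y: small plane velocity = (245.768, 136.232) km/h; seaplane velocity = (166.170, 166.170) km/h.
Velocity of small plane relative to seaplane = (245.768, 136.232) − (166.170, 166.170) = (79.598, -29.939) km/h.
Bearing = atan2(79.60, -29.94) = 110.61° clockwise from north.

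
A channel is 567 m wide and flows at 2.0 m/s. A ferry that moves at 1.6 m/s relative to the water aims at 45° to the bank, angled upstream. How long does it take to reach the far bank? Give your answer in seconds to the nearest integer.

501 s

The component of the ferry's velocity perpendicular to the bank is 1.6 × sin 45° = 1.131 m/s.
The current is parallel to the bank, so it does not affect the crossing time.
Time = 567 / 1.131 = 501.162 s.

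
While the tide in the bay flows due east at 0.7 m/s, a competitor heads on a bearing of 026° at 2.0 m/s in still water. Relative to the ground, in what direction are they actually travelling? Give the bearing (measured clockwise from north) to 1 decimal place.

041.3°

Taking east as x and north as y: velocity relative to the water = (0.877, 1.798) m/s; the water relative to ground = (0.700, 0.000) m/s.
Velocity relative to ground = (0.877, 1.798) + (0.700, 0.000) = (1.577, 1.798) m/s.
Bearing = atan2(1.58, 1.80) = 41.26° clockwise from north.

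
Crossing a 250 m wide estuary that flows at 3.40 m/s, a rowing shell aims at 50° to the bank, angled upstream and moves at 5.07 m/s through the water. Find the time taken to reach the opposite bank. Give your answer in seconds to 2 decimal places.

The component of the rowing shell's velocity perpendicular to the bank is 5.07 × sin 50° = 3.884 m/s.
The flow acts along the bank and has no component across it.
Time = 250 / 3.884 = 64.369 s.

64.37 s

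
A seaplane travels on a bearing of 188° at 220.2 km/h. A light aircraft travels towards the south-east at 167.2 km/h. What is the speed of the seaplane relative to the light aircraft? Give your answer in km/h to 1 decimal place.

Taking east as x and north as y: seaplane velocity = (-30.646, -218.057) km/h; light aircraft velocity = (118.228, -118.228) km/h.
Velocity of seaplane relative to light aircraft = (-30.646, -218.057) − (118.228, -118.228) = (-148.874, -99.829) km/h.
Magnitude = |(-148.874, -99.829)| = 179.246 km/h.

179.2 km/h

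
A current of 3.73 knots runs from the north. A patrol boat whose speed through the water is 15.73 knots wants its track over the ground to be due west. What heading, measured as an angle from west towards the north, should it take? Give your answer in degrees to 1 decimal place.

13.7°

The current pushes perpendicular to the desired track; the heading must have a component into the current equal to 3.73 knots: 15.73 sin θ = 3.73.
sin θ = 0.2371, so θ = 13.717°.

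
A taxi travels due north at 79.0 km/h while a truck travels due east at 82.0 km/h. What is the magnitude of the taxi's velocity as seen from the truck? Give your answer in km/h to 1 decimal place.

113.9 km/h

Taking east as x and north as y: taxi velocity = (0.000, 79.000) km/h; truck velocity = (82.000, 0.000) km/h.
Velocity of taxi relative to truck = (0.000, 79.000) − (82.000, 0.000) = (-82.000, 79.000) km/h.
Magnitude = |(-82.000, 79.000)| = 113.864 km/h.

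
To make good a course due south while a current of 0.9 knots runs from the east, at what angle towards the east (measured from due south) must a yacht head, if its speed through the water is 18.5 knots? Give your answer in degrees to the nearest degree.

The current pushes perpendicular to the desired track; the heading must have a component into the current equal to 0.9 knots: 18.5 sin θ = 0.9.
sin θ = 0.0486, so θ = 2.788°.

3°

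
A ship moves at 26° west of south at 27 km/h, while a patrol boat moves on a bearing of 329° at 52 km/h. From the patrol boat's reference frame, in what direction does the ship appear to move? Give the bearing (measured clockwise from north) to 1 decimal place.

Taking east as x and north as y: ship velocity = (-11.836, -24.267) km/h; patrol boat velocity = (-26.782, 44.573) km/h.
Velocity of ship relative to patrol boat = (-11.836, -24.267) − (-26.782, 44.573) = (14.946, -68.840) km/h.
Bearing = atan2(14.95, -68.84) = 167.75° clockwise from north.

167.8°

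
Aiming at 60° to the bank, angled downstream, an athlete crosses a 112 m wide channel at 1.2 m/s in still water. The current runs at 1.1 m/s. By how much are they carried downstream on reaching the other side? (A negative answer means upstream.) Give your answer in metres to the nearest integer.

183 m

Perpendicular speed = 1.039 m/s; crossing time = 112 / 1.039 = 107.772 s.
Net downstream speed = 1.700 m/s.
Drift = 1.700 × 107.772 = 183.212 m (downstream).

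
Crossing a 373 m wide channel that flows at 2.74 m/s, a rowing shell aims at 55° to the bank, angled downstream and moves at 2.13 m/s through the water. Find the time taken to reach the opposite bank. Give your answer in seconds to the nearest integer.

The component of the rowing shell's velocity perpendicular to the bank is 2.13 × sin 55° = 1.745 m/s.
The flow acts along the bank and has no component across it.
Time = 373 / 1.745 = 213.779 s.

214 s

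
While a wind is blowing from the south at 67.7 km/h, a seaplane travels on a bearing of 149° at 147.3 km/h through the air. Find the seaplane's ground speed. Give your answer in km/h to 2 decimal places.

Taking east as x and north as y: velocity relative to the air = (75.865, -126.261) km/h; the air relative to ground = (0.000, 67.700) km/h.
Velocity relative to ground = (75.865, -126.261) + (0.000, 67.700) = (75.865, -58.561) km/h.
Speed = |(75.865, -58.561)| = 95.838 km/h.

95.84 km/h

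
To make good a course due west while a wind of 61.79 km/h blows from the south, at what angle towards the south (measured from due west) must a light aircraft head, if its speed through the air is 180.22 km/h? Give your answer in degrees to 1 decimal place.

20.1°

The wind pushes perpendicular to the desired track; the heading must have a component into the wind equal to 61.79 km/h: 180.22 sin θ = 61.79.
sin θ = 0.3429, so θ = 20.051°.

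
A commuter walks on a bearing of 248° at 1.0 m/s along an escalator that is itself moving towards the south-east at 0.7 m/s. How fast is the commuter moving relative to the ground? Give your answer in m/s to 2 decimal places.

Taking east as x and north as y: escalator velocity = (0.495, -0.495) m/s; commuter velocity relative to escalator = (-0.927, -0.375) m/s.
Velocity relative to ground = (0.495, -0.495) + (-0.927, -0.375) = (-0.432, -0.870) m/s.
Speed = |(-0.432, -0.870)| = 0.971 m/s.

0.97 m/s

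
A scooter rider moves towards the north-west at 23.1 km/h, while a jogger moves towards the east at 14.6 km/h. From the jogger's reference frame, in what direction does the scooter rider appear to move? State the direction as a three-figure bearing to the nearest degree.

298°

Taking east as x and north as y: scooter rider velocity = (-16.334, 16.334) km/h; jogger velocity = (14.600, 0.000) km/h.
Velocity of scooter rider relative to jogger = (-16.334, 16.334) − (14.600, 0.000) = (-30.934, 16.334) km/h.
Bearing = atan2(-30.93, 16.33) = 297.84° clockwise from north.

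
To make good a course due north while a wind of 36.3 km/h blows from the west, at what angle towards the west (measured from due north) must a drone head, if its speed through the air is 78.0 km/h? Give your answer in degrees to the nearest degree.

The wind pushes perpendicular to the desired track; the heading must have a component into the wind equal to 36.3 km/h: 78.0 sin θ = 36.3.
sin θ = 0.4654, so θ = 27.735°.

28°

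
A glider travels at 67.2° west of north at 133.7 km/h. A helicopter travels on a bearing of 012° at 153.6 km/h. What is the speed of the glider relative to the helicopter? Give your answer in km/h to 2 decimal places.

Taking east as x and north as y: glider velocity = (-123.253, 51.811) km/h; helicopter velocity = (31.935, 150.243) km/h.
Velocity of glider relative to helicopter = (-123.253, 51.811) − (31.935, 150.243) = (-155.188, -98.433) km/h.
Magnitude = |(-155.188, -98.433)| = 183.773 km/h.

183.77 km/h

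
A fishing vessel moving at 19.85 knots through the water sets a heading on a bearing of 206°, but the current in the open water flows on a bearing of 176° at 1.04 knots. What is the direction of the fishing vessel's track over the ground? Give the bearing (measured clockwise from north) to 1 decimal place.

204.6°

Taking east as x and north as y: velocity relative to the water = (-8.702, -17.841) knots; the water relative to ground = (0.073, -1.037) knots.
Velocity relative to ground = (-8.702, -17.841) + (0.073, -1.037) = (-8.629, -18.879) knots.
Bearing = atan2(-8.63, -18.88) = 204.56° clockwise from north.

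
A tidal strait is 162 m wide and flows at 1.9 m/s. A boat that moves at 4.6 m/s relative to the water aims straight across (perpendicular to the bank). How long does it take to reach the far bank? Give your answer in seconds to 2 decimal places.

35.22 s

The component of the boat's velocity perpendicular to the bank is 4.6 m/s.
The current is parallel to the bank, so it does not affect the crossing time.
Time = 162 / 4.600 = 35.217 s.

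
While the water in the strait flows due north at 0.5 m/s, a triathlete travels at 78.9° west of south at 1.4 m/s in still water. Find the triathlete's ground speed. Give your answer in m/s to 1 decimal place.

Taking east as x and north as y: velocity relative to the water = (-1.374, -0.270) m/s; the water relative to ground = (0.000, 0.500) m/s.
Velocity relative to ground = (-1.374, -0.270) + (0.000, 0.500) = (-1.374, 0.230) m/s.
Speed = |(-1.374, 0.230)| = 1.393 m/s.

1.4 m/s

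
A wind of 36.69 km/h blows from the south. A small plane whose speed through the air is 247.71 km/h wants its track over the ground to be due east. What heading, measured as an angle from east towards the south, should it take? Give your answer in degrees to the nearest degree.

9°

The wind pushes perpendicular to the desired track; the heading must have a component into the wind equal to 36.69 km/h: 247.71 sin θ = 36.69.
sin θ = 0.1481, so θ = 8.518°.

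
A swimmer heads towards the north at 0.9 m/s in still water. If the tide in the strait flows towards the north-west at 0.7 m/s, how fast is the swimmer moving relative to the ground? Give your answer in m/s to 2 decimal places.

1.48 m/s

Taking east as x and north as y: velocity relative to the water = (0.000, 0.900) m/s; the water relative to ground = (-0.495, 0.495) m/s.
Velocity relative to ground = (0.000, 0.900) + (-0.495, 0.495) = (-0.495, 1.395) m/s.
Speed = |(-0.495, 1.395)| = 1.480 m/s.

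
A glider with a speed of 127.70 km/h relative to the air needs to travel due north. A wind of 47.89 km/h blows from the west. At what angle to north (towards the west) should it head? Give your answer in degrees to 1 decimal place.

22.0°

The wind pushes perpendicular to the desired track; the heading must have a component into the wind equal to 47.89 km/h: 127.70 sin θ = 47.89.
sin θ = 0.3750, so θ = 22.026°.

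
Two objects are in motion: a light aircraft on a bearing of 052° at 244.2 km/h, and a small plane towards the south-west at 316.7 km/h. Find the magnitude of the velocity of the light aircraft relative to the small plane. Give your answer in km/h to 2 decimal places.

Taking east as x and north as y: light aircraft velocity = (192.432, 150.345) km/h; small plane velocity = (-223.941, -223.941) km/h.
Velocity of light aircraft relative to small plane = (192.432, 150.345) − (-223.941, -223.941) = (416.373, 374.285) km/h.
Magnitude = |(416.373, 374.285)| = 559.871 km/h.

559.87 km/h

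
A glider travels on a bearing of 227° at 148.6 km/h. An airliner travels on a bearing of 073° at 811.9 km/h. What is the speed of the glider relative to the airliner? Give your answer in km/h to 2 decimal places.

947.70 km/h

Taking east as x and north as y: glider velocity = (-108.679, -101.345) km/h; airliner velocity = (776.424, 237.377) km/h.
Velocity of glider relative to airliner = (-108.679, -101.345) − (776.424, 237.377) = (-885.103, -338.722) km/h.
Magnitude = |(-885.103, -338.722)| = 947.702 km/h.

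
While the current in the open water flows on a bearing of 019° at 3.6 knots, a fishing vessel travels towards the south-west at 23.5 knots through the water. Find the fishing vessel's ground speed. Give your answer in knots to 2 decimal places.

20.33 knots

Taking east as x and north as y: velocity relative to the water = (-16.617, -16.617) knots; the water relative to ground = (1.172, 3.404) knots.
Velocity relative to ground = (-16.617, -16.617) + (1.172, 3.404) = (-15.445, -13.213) knots.
Speed = |(-15.445, -13.213)| = 20.326 knots.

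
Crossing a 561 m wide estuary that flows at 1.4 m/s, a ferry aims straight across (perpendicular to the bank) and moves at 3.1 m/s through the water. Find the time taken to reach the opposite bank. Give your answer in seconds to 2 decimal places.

180.97 s

The component of the ferry's velocity perpendicular to the bank is 3.1 m/s.
The flow acts along the bank and has no component across it.
Time = 561 / 3.100 = 180.968 s.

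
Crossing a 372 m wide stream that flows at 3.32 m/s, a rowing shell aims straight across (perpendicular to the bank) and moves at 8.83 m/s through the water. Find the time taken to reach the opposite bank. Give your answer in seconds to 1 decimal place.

The component of the rowing shell's velocity perpendicular to the bank is 8.83 m/s.
The current is parallel to the bank, so it does not affect the crossing time.
Time = 372 / 8.830 = 42.129 s.

42.1 s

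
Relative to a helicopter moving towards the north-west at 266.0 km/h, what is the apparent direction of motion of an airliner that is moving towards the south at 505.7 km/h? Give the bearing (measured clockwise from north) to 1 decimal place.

164.8°

Taking east as x and north as y: airliner velocity = (0.000, -505.700) km/h; helicopter velocity = (-188.090, 188.090) km/h.
Velocity of airliner relative to helicopter = (0.000, -505.700) − (-188.090, 188.090) = (188.090, -693.790) km/h.
Bearing = atan2(188.09, -693.79) = 164.83° clockwise from north.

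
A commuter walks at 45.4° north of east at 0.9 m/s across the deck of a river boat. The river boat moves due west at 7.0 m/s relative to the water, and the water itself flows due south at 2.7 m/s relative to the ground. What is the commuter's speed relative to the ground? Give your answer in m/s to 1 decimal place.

In east/north components (m/s): commuter relative to river boat = (0.632, 0.641); river boat relative to water = (-7.000, 0.000); water relative to ground = (0.000, -2.700).
Sum = (-6.368, -2.059) m/s.
Speed = |(-6.368, -2.059)| = 6.693 m/s.

6.7 m/s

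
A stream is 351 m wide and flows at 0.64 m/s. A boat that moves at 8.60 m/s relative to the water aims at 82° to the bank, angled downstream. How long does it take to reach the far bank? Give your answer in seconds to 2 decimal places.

41.22 s

The component of the boat's velocity perpendicular to the bank is 8.60 × sin 82° = 8.516 m/s.
The current is parallel to the bank, so it does not affect the crossing time.
Time = 351 / 8.516 = 41.215 s.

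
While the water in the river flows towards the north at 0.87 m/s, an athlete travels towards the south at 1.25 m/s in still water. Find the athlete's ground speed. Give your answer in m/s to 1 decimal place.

0.4 m/s

Taking east as x and north as y: velocity relative to the water = (0.000, -1.250) m/s; the water relative to ground = (0.000, 0.870) m/s.
Velocity relative to ground = (0.000, -1.250) + (0.000, 0.870) = (0.000, -0.380) m/s.
Speed = |(0.000, -0.380)| = 0.380 m/s.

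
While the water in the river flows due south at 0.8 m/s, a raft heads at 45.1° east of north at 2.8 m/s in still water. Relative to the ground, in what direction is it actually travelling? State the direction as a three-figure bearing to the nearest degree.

059°

Taking east as x and north as y: velocity relative to the water = (1.983, 1.976) m/s; the water relative to ground = (0.000, -0.800) m/s.
Velocity relative to ground = (1.983, 1.976) + (0.000, -0.800) = (1.983, 1.176) m/s.
Bearing = atan2(1.98, 1.18) = 59.33° clockwise from north.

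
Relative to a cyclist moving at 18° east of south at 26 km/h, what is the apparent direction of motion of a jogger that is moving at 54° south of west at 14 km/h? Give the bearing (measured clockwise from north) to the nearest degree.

Taking east as x and north as y: jogger velocity = (-8.229, -11.326) km/h; cyclist velocity = (8.034, -24.727) km/h.
Velocity of jogger relative to cyclist = (-8.229, -11.326) − (8.034, -24.727) = (-16.263, 13.401) km/h.
Bearing = atan2(-16.26, 13.40) = 309.49° clockwise from north.

309°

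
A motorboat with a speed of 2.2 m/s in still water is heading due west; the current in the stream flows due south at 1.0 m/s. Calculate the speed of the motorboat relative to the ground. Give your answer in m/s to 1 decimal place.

2.4 m/s

Taking east as x and north as y: velocity relative to the water = (-2.200, 0.000) m/s; the water relative to ground = (0.000, -1.000) m/s.
Velocity relative to ground = (-2.200, 0.000) + (0.000, -1.000) = (-2.200, -1.000) m/s.
Speed = |(-2.200, -1.000)| = 2.417 m/s.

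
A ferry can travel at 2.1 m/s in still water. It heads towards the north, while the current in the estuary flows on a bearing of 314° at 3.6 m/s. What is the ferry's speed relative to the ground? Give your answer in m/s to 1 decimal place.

5.3 m/s

Taking east as x and north as y: velocity relative to the water = (0.000, 2.100) m/s; the water relative to ground = (-2.590, 2.501) m/s.
Velocity relative to ground = (0.000, 2.100) + (-2.590, 2.501) = (-2.590, 4.601) m/s.
Speed = |(-2.590, 4.601)| = 5.280 m/s.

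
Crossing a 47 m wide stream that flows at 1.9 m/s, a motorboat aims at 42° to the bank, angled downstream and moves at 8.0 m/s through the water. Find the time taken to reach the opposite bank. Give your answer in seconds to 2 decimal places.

The component of the motorboat's velocity perpendicular to the bank is 8.0 × sin 42° = 5.353 m/s.
The current is parallel to the bank, so it does not affect the crossing time.
Time = 47 / 5.353 = 8.780 s.

8.78 s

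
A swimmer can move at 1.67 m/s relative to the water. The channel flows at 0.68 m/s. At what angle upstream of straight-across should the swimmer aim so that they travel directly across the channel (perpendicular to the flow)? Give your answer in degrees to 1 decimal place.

To cancel the current, the upstream component of the swimmer's velocity must equal the flow: 1.67 sin θ = 0.68.
sin θ = 0.68 / 1.67 = 0.4072.
θ = arcsin(0.4072) = 24.028°.

24.0°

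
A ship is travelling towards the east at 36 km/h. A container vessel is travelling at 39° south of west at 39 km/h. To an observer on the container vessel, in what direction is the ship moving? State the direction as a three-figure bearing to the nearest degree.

Taking east as x and north as y: ship velocity = (36.000, 0.000) km/h; container vessel velocity = (-30.309, -24.543) km/h.
Velocity of ship relative to container vessel = (36.000, 0.000) − (-30.309, -24.543) = (66.309, 24.543) km/h.
Bearing = atan2(66.31, 24.54) = 69.69° clockwise from north.

070°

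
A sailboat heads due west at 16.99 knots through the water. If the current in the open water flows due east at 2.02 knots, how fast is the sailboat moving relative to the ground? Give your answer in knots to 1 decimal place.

15.0 knots

Taking east as x and north as y: velocity relative to the water = (-16.990, 0.000) knots; the water relative to ground = (2.020, 0.000) knots.
Velocity relative to ground = (-16.990, 0.000) + (2.020, 0.000) = (-14.970, 0.000) knots.
Speed = |(-14.970, 0.000)| = 14.970 knots.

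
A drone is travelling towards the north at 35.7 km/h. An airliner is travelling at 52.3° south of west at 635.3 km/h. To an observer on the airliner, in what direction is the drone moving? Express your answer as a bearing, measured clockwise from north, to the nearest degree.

Taking east as x and north as y: drone velocity = (0.000, 35.700) km/h; airliner velocity = (-388.503, -502.664) km/h.
Velocity of drone relative to airliner = (0.000, 35.700) − (-388.503, -502.664) = (388.503, 538.364) km/h.
Bearing = atan2(388.50, 538.36) = 35.82° clockwise from north.

036°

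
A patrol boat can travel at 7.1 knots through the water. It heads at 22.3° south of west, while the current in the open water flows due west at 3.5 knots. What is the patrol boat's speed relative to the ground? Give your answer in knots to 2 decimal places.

Taking east as x and north as y: velocity relative to the water = (-6.569, -2.694) knots; the water relative to ground = (-3.500, 0.000) knots.
Velocity relative to ground = (-6.569, -2.694) + (-3.500, 0.000) = (-10.069, -2.694) knots.
Speed = |(-10.069, -2.694)| = 10.423 knots.

10.42 knots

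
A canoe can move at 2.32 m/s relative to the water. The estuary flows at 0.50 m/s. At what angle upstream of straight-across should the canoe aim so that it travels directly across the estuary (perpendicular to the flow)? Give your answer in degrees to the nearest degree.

To cancel the current, the upstream component of the canoe's velocity must equal the flow: 2.32 sin θ = 0.50.
sin θ = 0.50 / 2.32 = 0.2155.
θ = arcsin(0.2155) = 12.446°.

12°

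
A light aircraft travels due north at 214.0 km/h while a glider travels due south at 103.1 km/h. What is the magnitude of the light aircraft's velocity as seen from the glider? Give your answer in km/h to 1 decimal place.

317.1 km/h

Taking east as x and north as y: light aircraft velocity = (0.000, 214.000) km/h; glider velocity = (0.000, -103.100) km/h.
Velocity of light aircraft relative to glider = (0.000, 214.000) − (0.000, -103.100) = (0.000, 317.100) km/h.
Magnitude = |(0.000, 317.100)| = 317.100 km/h.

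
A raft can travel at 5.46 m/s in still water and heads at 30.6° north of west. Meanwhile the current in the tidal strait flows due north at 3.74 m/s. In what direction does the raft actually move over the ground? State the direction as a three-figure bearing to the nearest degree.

324°

Taking east as x and north as y: velocity relative to the water = (-4.700, 2.779) m/s; the water relative to ground = (0.000, 3.740) m/s.
Velocity relative to ground = (-4.700, 2.779) + (0.000, 3.740) = (-4.700, 6.519) m/s.
Bearing = atan2(-4.70, 6.52) = 324.21° clockwise from north.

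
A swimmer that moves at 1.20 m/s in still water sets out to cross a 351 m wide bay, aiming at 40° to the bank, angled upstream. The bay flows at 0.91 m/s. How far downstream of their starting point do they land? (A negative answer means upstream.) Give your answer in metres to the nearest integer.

-4 m

Perpendicular speed = 0.771 m/s; crossing time = 351 / 0.771 = 455.049 s.
Net downstream speed = -0.009 m/s.
Drift = -0.009 × 455.049 = -4.211 m (upstream).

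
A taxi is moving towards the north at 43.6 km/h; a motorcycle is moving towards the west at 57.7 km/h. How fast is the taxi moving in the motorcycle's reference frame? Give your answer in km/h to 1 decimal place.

72.3 km/h

Taking east as x and north as y: taxi velocity = (0.000, 43.600) km/h; motorcycle velocity = (-57.700, 0.000) km/h.
Velocity of taxi relative to motorcycle = (0.000, 43.600) − (-57.700, 0.000) = (57.700, 43.600) km/h.
Magnitude = |(57.700, 43.600)| = 72.320 km/h.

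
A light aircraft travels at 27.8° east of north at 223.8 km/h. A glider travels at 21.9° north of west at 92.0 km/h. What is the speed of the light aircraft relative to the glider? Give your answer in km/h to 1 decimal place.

250.6 km/h

Taking east as x and north as y: light aircraft velocity = (104.377, 197.969) km/h; glider velocity = (-85.361, 34.315) km/h.
Velocity of light aircraft relative to glider = (104.377, 197.969) − (-85.361, 34.315) = (189.738, 163.654) km/h.
Magnitude = |(189.738, 163.654)| = 250.566 km/h.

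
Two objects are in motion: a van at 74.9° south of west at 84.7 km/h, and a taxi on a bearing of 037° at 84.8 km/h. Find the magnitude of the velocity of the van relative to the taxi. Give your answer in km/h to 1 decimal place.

166.4 km/h

Taking east as x and north as y: van velocity = (-22.065, -81.776) km/h; taxi velocity = (51.034, 67.724) km/h.
Velocity of van relative to taxi = (-22.065, -81.776) − (51.034, 67.724) = (-73.099, -149.500) km/h.
Magnitude = |(-73.099, -149.500)| = 166.414 km/h.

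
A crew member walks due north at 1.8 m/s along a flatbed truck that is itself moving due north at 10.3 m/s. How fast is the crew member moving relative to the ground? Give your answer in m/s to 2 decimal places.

12.10 m/s

Taking east as x and north as y: flatbed truck velocity = (0.000, 10.300) m/s; crew member velocity relative to flatbed truck = (0.000, 1.800) m/s.
Velocity relative to ground = (0.000, 10.300) + (0.000, 1.800) = (0.000, 12.100) m/s.
Speed = |(0.000, 12.100)| = 12.100 m/s.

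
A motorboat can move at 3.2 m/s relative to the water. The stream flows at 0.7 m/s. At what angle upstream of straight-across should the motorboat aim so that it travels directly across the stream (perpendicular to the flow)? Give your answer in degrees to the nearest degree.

To cancel the current, the upstream component of the motorboat's velocity must equal the flow: 3.2 sin θ = 0.7.
sin θ = 0.7 / 3.2 = 0.2187.
θ = arcsin(0.2187) = 12.636°.

13°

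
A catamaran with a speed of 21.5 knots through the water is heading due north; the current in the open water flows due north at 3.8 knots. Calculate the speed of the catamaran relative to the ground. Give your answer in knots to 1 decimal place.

Taking east as x and north as y: velocity relative to the water = (0.000, 21.500) knots; the water relative to ground = (0.000, 3.800) knots.
Velocity relative to ground = (0.000, 21.500) + (0.000, 3.800) = (0.000, 25.300) knots.
Speed = |(0.000, 25.300)| = 25.300 knots.

25.3 knots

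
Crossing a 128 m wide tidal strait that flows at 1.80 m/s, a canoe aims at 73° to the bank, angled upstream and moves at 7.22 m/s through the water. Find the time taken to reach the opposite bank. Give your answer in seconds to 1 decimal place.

The component of the canoe's velocity perpendicular to the bank is 7.22 × sin 73° = 6.905 m/s.
Only the cross-stream component determines the crossing time; the current contributes nothing perpendicular to the bank.
Time = 128 / 6.905 = 18.539 s.

18.5 s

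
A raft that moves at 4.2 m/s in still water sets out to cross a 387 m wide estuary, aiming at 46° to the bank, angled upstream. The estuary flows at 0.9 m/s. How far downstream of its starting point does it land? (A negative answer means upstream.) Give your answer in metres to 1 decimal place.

Perpendicular speed = 3.021 m/s; crossing time = 387 / 3.021 = 128.094 s.
Net downstream speed = -2.018 m/s.
Drift = -2.018 × 128.094 = -258.437 m (upstream).

-258.4 m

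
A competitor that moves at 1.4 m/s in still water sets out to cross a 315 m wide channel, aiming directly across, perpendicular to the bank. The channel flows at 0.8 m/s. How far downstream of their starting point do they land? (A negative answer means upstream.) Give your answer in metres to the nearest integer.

Perpendicular speed = 1.400 m/s; crossing time = 315 / 1.400 = 225.000 s.
Net downstream speed = 0.800 m/s.
Drift = 0.800 × 225.000 = 180.000 m (downstream).

180 m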